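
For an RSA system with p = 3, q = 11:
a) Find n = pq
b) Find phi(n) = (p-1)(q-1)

Step 1: n = p * q = 3 * 11 = 33.
Step 2: phi(n) = (p-1)(q-1) = 2 * 10 = 20.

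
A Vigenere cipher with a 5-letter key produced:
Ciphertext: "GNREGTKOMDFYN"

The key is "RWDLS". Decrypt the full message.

Step 1: Key 'RWDLS' has length 5. Extended key: RWDLSRWDLSRWD
Step 2: Decrypt each position:
  G(6) - R(17) = 15 = P
  N(13) - W(22) = 17 = R
  R(17) - D(3) = 14 = O
  E(4) - L(11) = 19 = T
  G(6) - S(18) = 14 = O
  T(19) - R(17) = 2 = C
  K(10) - W(22) = 14 = O
  O(14) - D(3) = 11 = L
  M(12) - L(11) = 1 = B
  D(3) - S(18) = 11 = L
  F(5) - R(17) = 14 = O
  Y(24) - W(22) = 2 = C
  N(13) - D(3) = 10 = K
Plaintext: PROTOCOLBLOCK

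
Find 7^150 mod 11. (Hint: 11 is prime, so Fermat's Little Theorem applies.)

Step 1: Since 11 is prime, by Fermat's Little Theorem: 7^10 = 1 (mod 11).
Step 2: Reduce exponent: 150 mod 10 = 0.
Step 3: So 7^150 = 7^0 (mod 11).
Step 4: 7^0 mod 11 = 1.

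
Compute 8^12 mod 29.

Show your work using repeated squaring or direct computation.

Step 1: Compute 8^12 mod 29 step by step, reducing modulo 29 at each step.
  8^1 mod 29 = 8
  8^2 mod 29 = (8 * 8) mod 29 = 6
  8^3 mod 29 = (6 * 8) mod 29 = 19
  8^4 mod 29 = (19 * 8) mod 29 = 7
  8^5 mod 29 = (7 * 8) mod 29 = 27
  8^6 mod 29 = (27 * 8) mod 29 = 13
  8^7 mod 29 = (13 * 8) mod 29 = 17
  8^8 mod 29 = (17 * 8) mod 29 = 20
  8^9 mod 29 = (20 * 8) mod 29 = 15
  8^10 mod 29 = (15 * 8) mod 29 = 4
  8^11 mod 29 = (4 * 8) mod 29 = 3
  8^12 mod 29 = (3 * 8) mod 29 = 24
Step 2: Result = 24.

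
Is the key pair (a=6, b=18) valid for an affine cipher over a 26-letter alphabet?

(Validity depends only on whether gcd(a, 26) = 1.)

Step 1: Compute gcd(6, 26).
Step 2: gcd(6, 26) = 2.
Since gcd = 2 != 1, 6 shares a common factor with 26, so it cannot be used.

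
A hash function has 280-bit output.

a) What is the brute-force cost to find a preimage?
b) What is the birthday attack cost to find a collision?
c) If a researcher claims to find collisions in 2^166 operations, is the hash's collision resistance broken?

Step 1: Preimage resistance requires brute-force of 2^280 operations.
Step 2: Collision resistance (birthday bound) = 2^(280/2) = 2^140.
Step 3: The claimed attack costs 2^166 operations.
Step 4: Since 2^166 >= 2^140, the claimed attack is no faster than the generic birthday attack, so this does not break collision resistance.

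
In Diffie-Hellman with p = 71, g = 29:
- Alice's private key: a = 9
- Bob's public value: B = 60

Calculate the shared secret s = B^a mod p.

Step 1: s = B^a mod p = 60^9 mod 71.
  60^1 mod 71 = 60
  60^2 mod 71 = (60 * 60) mod 71 = 50
  60^3 mod 71 = (50 * 60) mod 71 = 18
  60^4 mod 71 = (18 * 60) mod 71 = 15
  60^5 mod 71 = (15 * 60) mod 71 = 48
  60^6 mod 71 = (48 * 60) mod 71 = 40
  60^7 mod 71 = (40 * 60) mod 71 = 57
  60^8 mod 71 = (57 * 60) mod 71 = 12
  60^9 mod 71 = (12 * 60) mod 71 = 10
Result: shared secret = 10.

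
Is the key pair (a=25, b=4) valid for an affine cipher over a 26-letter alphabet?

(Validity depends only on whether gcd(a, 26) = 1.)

Step 1: Compute gcd(25, 26).
Step 2: gcd(25, 26) = 1.
Since gcd = 1, 25 is coprime with 26, so it is a valid key.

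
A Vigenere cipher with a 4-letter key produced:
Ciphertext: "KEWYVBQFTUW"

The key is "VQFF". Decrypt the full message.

Step 1: Key 'VQFF' has length 4. Extended key: VQFFVQFFVQF
Step 2: Decrypt each position:
  K(10) - V(21) = 15 = P
  E(4) - Q(16) = 14 = O
  W(22) - F(5) = 17 = R
  Y(24) - F(5) = 19 = T
  V(21) - V(21) = 0 = A
  B(1) - Q(16) = 11 = L
  Q(16) - F(5) = 11 = L
  F(5) - F(5) = 0 = A
  T(19) - V(21) = 24 = Y
  U(20) - Q(16) = 4 = E
  W(22) - F(5) = 17 = R
Plaintext: PORTALLAYER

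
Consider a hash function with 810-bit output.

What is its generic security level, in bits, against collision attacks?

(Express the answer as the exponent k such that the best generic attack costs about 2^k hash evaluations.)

Step 1: The hash has a 810-bit output.
Step 2: Collision resistance means it should be infeasible to find any x != y with h(x) = h(y).
By the birthday bound, a generic collision search succeeds after about sqrt(2^810) = 2^(810/2) = 2^405 evaluations.
Step 3: Security level = 405 bits.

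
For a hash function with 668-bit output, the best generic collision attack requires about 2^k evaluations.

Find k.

Step 1: The hash has a 668-bit output.
Step 2: Collision resistance means it should be infeasible to find any x != y with h(x) = h(y).
By the birthday bound, a generic collision search succeeds after about sqrt(2^668) = 2^(668/2) = 2^334 evaluations.
Step 3: Security level = 334 bits.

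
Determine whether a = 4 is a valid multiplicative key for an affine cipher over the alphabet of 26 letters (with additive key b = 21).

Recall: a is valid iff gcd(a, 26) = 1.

Step 1: Compute gcd(4, 26).
Step 2: gcd(4, 26) = 2.
Since gcd = 2 != 1, 4 shares a common factor with 26, so it cannot be used.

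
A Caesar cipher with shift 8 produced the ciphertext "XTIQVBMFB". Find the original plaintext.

Step 1: Reverse the shift by subtracting 8 from each letter position.
  X (position 23) -> position (23-8) mod 26 = 15 -> P
  T (position 19) -> position (19-8) mod 26 = 11 -> L
  I (position 8) -> position (8-8) mod 26 = 0 -> A
  Q (position 16) -> position (16-8) mod 26 = 8 -> I
  V (position 21) -> position (21-8) mod 26 = 13 -> N
  B (position 1) -> position (1-8) mod 26 = 19 -> T
  M (position 12) -> position (12-8) mod 26 = 4 -> E
  F (position 5) -> position (5-8) mod 26 = 23 -> X
  B (position 1) -> position (1-8) mod 26 = 19 -> T
Decrypted message: PLAINTEXT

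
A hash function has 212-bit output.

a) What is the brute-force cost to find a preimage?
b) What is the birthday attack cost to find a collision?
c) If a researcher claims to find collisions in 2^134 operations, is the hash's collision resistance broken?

Step 1: Preimage resistance requires brute-force of 2^212 operations.
Step 2: Collision resistance (birthday bound) = 2^(212/2) = 2^106.
Step 3: The claimed attack costs 2^134 operations.
Step 4: Since 2^134 >= 2^106, the claimed attack is no faster than the generic birthday attack, so this does not break collision resistance.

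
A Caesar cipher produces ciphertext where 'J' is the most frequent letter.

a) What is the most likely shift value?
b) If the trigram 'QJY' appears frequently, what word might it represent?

Step 1: In English, 'E' is the most frequent letter (12.7%).
Step 2: The most frequent ciphertext letter is 'J' (position 9).
Step 3: Shift = (9 - 4) mod 26 = 5.
Step 4: Decrypt 'QJY' by shifting back 5:
  Q -> L
  J -> E
  Y -> T
Step 5: 'QJY' decrypts to 'LET'.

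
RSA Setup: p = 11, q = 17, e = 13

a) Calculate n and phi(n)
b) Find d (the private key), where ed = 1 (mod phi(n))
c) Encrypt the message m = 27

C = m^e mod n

Step 1: n = 11 * 17 = 187.
Step 2: phi(n) = (11-1)(17-1) = 10 * 16 = 160.
Step 3: Find d = 13^(-1) mod 160 = 37.
  Verify: 13 * 37 = 481 = 1 (mod 160).
Step 4: C = 27^13 mod 187 = 147.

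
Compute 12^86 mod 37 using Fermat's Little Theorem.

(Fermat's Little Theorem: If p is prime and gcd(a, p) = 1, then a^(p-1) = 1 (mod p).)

Step 1: Since 37 is prime, by Fermat's Little Theorem: 12^36 = 1 (mod 37).
Step 2: Reduce exponent: 86 mod 36 = 14.
Step 3: So 12^86 = 12^14 (mod 37).
Step 4: 12^14 mod 37 = 7.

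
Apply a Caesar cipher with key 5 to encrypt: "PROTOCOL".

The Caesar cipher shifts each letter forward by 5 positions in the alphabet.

Step 1: For each letter, shift forward by 5 positions (mod 26).
  P (position 15) -> position (15+5) mod 26 = 20 -> U
  R (position 17) -> position (17+5) mod 26 = 22 -> W
  O (position 14) -> position (14+5) mod 26 = 19 -> T
  T (position 19) -> position (19+5) mod 26 = 24 -> Y
  O (position 14) -> position (14+5) mod 26 = 19 -> T
  C (position 2) -> position (2+5) mod 26 = 7 -> H
  O (position 14) -> position (14+5) mod 26 = 19 -> T
  L (position 11) -> position (11+5) mod 26 = 16 -> Q
Result: UWTYTHTQ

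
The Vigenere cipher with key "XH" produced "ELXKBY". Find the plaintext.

Step 1: Extend key: XHXHXH
Step 2: Decrypt each letter (c - k) mod 26:
  E(4) - X(23) = (4-23) mod 26 = 7 = H
  L(11) - H(7) = (11-7) mod 26 = 4 = E
  X(23) - X(23) = (23-23) mod 26 = 0 = A
  K(10) - H(7) = (10-7) mod 26 = 3 = D
  B(1) - X(23) = (1-23) mod 26 = 4 = E
  Y(24) - H(7) = (24-7) mod 26 = 17 = R
Plaintext: HEADER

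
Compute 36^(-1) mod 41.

Step 1: We need x such that 36 * x = 1 (mod 41).
Step 2: Using the extended Euclidean algorithm or trial:
  36 * 8 = 288 = 7 * 41 + 1.
Step 3: Since 288 mod 41 = 1, the inverse is x = 8.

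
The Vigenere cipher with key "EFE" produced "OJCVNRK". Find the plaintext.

Step 1: Extend key: EFEEFEE
Step 2: Decrypt each letter (c - k) mod 26:
  O(14) - E(4) = (14-4) mod 26 = 10 = K
  J(9) - F(5) = (9-5) mod 26 = 4 = E
  C(2) - E(4) = (2-4) mod 26 = 24 = Y
  V(21) - E(4) = (21-4) mod 26 = 17 = R
  N(13) - F(5) = (13-5) mod 26 = 8 = I
  R(17) - E(4) = (17-4) mod 26 = 13 = N
  K(10) - E(4) = (10-4) mod 26 = 6 = G
Plaintext: KEYRING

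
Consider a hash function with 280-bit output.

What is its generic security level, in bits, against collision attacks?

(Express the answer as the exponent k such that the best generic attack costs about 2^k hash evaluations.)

Step 1: The hash has a 280-bit output.
Step 2: Collision resistance means it should be infeasible to find any x != y with h(x) = h(y).
By the birthday bound, a generic collision search succeeds after about sqrt(2^280) = 2^(280/2) = 2^140 evaluations.
Step 3: Security level = 140 bits.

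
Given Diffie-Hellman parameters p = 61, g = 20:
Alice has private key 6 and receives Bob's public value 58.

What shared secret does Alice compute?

Step 1: s = B^a mod p = 58^6 mod 61.
  58^1 mod 61 = 58
  58^2 mod 61 = (58 * 58) mod 61 = 9
  58^3 mod 61 = (9 * 58) mod 61 = 34
  58^4 mod 61 = (34 * 58) mod 61 = 20
  58^5 mod 61 = (20 * 58) mod 61 = 1
  58^6 mod 61 = (1 * 58) mod 61 = 58
Result: shared secret = 58.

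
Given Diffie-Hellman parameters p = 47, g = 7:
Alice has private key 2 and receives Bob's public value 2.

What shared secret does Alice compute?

Step 1: s = B^a mod p = 2^2 mod 47.
  2^1 mod 47 = 2
  2^2 mod 47 = (2 * 2) mod 47 = 4
Result: shared secret = 4.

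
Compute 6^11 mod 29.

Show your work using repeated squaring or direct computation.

Step 1: Compute 6^11 mod 29 step by step, reducing modulo 29 at each step.
  6^1 mod 29 = 6
  6^2 mod 29 = (6 * 6) mod 29 = 7
  6^3 mod 29 = (7 * 6) mod 29 = 13
  6^4 mod 29 = (13 * 6) mod 29 = 20
  6^5 mod 29 = (20 * 6) mod 29 = 4
  6^6 mod 29 = (4 * 6) mod 29 = 24
  6^7 mod 29 = (24 * 6) mod 29 = 28
  6^8 mod 29 = (28 * 6) mod 29 = 23
  6^9 mod 29 = (23 * 6) mod 29 = 22
  6^10 mod 29 = (22 * 6) mod 29 = 16
  6^11 mod 29 = (16 * 6) mod 29 = 9
Step 2: Result = 9.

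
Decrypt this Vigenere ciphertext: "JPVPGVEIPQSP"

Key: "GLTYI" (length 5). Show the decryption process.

Step 1: Key 'GLTYI' has length 5. Extended key: GLTYIGLTYIGL
Step 2: Decrypt each position:
  J(9) - G(6) = 3 = D
  P(15) - L(11) = 4 = E
  V(21) - T(19) = 2 = C
  P(15) - Y(24) = 17 = R
  G(6) - I(8) = 24 = Y
  V(21) - G(6) = 15 = P
  E(4) - L(11) = 19 = T
  I(8) - T(19) = 15 = P
  P(15) - Y(24) = 17 = R
  Q(16) - I(8) = 8 = I
  S(18) - G(6) = 12 = M
  P(15) - L(11) = 4 = E
Plaintext: DECRYPTPRIME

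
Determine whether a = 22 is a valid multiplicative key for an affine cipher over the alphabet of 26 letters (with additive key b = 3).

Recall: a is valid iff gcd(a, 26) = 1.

Step 1: Compute gcd(22, 26).
Step 2: gcd(22, 26) = 2.
Since gcd = 2 != 1, 22 shares a common factor with 26, so it cannot be used.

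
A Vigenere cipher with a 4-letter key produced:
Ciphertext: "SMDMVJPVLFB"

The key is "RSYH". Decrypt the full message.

Step 1: Key 'RSYH' has length 4. Extended key: RSYHRSYHRSY
Step 2: Decrypt each position:
  S(18) - R(17) = 1 = B
  M(12) - S(18) = 20 = U
  D(3) - Y(24) = 5 = F
  M(12) - H(7) = 5 = F
  V(21) - R(17) = 4 = E
  J(9) - S(18) = 17 = R
  P(15) - Y(24) = 17 = R
  V(21) - H(7) = 14 = O
  L(11) - R(17) = 20 = U
  F(5) - S(18) = 13 = N
  B(1) - Y(24) = 3 = D
Plaintext: BUFFERROUND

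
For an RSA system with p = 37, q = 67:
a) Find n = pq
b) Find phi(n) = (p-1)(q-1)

Step 1: n = p * q = 37 * 67 = 2479.
Step 2: phi(n) = (p-1)(q-1) = 36 * 66 = 2376.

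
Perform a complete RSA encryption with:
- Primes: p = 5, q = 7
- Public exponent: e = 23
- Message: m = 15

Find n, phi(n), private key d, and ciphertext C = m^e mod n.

Step 1: n = 5 * 7 = 35.
Step 2: phi(n) = (5-1)(7-1) = 4 * 6 = 24.
Step 3: Find d = 23^(-1) mod 24 = 23.
  Verify: 23 * 23 = 529 = 1 (mod 24).
Step 4: C = 15^23 mod 35 = 15.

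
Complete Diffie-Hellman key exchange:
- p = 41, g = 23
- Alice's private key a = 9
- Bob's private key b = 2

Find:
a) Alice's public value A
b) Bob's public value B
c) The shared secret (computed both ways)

Step 1: A = g^a mod p = 23^9 mod 41 = 25.
Step 2: B = g^b mod p = 23^2 mod 41 = 37.
Step 3: Alice computes s = B^a mod p = 37^9 mod 41 = 10.
Step 4: Bob computes s = A^b mod p = 25^2 mod 41 = 10.
Both sides agree: shared secret = 10.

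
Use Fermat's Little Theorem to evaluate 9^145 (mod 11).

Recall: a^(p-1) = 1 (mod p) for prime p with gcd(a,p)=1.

Step 1: Since 11 is prime, by Fermat's Little Theorem: 9^10 = 1 (mod 11).
Step 2: Reduce exponent: 145 mod 10 = 5.
Step 3: So 9^145 = 9^5 (mod 11).
Step 4: 9^5 mod 11 = 1.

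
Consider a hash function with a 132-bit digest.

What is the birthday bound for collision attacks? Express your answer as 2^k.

Step 1: The birthday paradox gives collision probability ~50% after sqrt(2^n) = 2^(n/2) hashes.
Step 2: For 132-bit output: 2^(132/2) = 2^66.
Step 3: Approximately 2^66 hash computations needed.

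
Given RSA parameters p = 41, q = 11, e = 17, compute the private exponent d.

Step 1: n = 41 * 11 = 451.
Step 2: phi(n) = 40 * 10 = 400.
Step 3: Find d such that 17 * d = 1 (mod 400).
Step 4: d = 17^(-1) mod 400 = 353.
Verification: 17 * 353 = 6001 = 15 * 400 + 1.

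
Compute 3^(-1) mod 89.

Step 1: We need x such that 3 * x = 1 (mod 89).
Step 2: Using the extended Euclidean algorithm or trial:
  3 * 30 = 90 = 1 * 89 + 1.
Step 3: Since 90 mod 89 = 1, the inverse is x = 30.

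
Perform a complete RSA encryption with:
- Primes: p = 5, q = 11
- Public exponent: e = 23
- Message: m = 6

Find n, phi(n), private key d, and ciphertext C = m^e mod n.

Step 1: n = 5 * 11 = 55.
Step 2: phi(n) = (5-1)(11-1) = 4 * 10 = 40.
Step 3: Find d = 23^(-1) mod 40 = 7.
  Verify: 23 * 7 = 161 = 1 (mod 40).
Step 4: C = 6^23 mod 55 = 51.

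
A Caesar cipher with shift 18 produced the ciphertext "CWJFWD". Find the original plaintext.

Step 1: Reverse the shift by subtracting 18 from each letter position.
  C (position 2) -> position (2-18) mod 26 = 10 -> K
  W (position 22) -> position (22-18) mod 26 = 4 -> E
  J (position 9) -> position (9-18) mod 26 = 17 -> R
  F (position 5) -> position (5-18) mod 26 = 13 -> N
  W (position 22) -> position (22-18) mod 26 = 4 -> E
  D (position 3) -> position (3-18) mod 26 = 11 -> L
Decrypted message: KERNEL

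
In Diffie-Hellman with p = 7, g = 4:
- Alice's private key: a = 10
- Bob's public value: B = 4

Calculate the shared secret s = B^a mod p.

Step 1: s = B^a mod p = 4^10 mod 7.
  4^1 mod 7 = 4
  4^2 mod 7 = (4 * 4) mod 7 = 2
  4^3 mod 7 = (2 * 4) mod 7 = 1
  4^4 mod 7 = (1 * 4) mod 7 = 4
  4^5 mod 7 = (4 * 4) mod 7 = 2
  4^6 mod 7 = (2 * 4) mod 7 = 1
  4^7 mod 7 = (1 * 4) mod 7 = 4
  4^8 mod 7 = (4 * 4) mod 7 = 2
  4^9 mod 7 = (2 * 4) mod 7 = 1
  4^10 mod 7 = (1 * 4) mod 7 = 4
Result: shared secret = 4.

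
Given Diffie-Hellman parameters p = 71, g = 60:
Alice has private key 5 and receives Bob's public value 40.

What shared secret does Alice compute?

Step 1: s = B^a mod p = 40^5 mod 71.
  40^1 mod 71 = 40
  40^2 mod 71 = (40 * 40) mod 71 = 38
  40^3 mod 71 = (38 * 40) mod 71 = 29
  40^4 mod 71 = (29 * 40) mod 71 = 24
  40^5 mod 71 = (24 * 40) mod 71 = 37
Result: shared secret = 37.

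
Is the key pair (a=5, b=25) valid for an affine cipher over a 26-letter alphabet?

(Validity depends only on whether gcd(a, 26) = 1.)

Step 1: Compute gcd(5, 26).
Step 2: gcd(5, 26) = 1.
Since gcd = 1, 5 is coprime with 26, so it is a valid key.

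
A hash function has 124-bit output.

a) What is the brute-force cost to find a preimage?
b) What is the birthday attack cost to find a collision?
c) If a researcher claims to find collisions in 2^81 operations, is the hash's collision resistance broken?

Step 1: Preimage resistance requires brute-force of 2^124 operations.
Step 2: Collision resistance (birthday bound) = 2^(124/2) = 2^62.
Step 3: The claimed attack costs 2^81 operations.
Step 4: Since 2^81 >= 2^62, the claimed attack is no faster than the generic birthday attack, so this does not break collision resistance.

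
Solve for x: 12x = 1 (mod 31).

Step 1: We need x such that 12 * x = 1 (mod 31).
Step 2: Using the extended Euclidean algorithm or trial:
  12 * 13 = 156 = 5 * 31 + 1.
Step 3: Since 156 mod 31 = 1, the inverse is x = 13.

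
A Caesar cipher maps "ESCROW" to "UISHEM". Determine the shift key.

Step 1: Compare first letters: E (position 4) -> U (position 20).
Step 2: Shift = (20 - 4) mod 26 = 16.
The shift value is 16.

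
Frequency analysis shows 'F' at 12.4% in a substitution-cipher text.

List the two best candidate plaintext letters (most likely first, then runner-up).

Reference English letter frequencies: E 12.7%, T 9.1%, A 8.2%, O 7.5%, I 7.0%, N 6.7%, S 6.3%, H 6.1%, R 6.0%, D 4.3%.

Step 1: Observed frequency of 'F' is 12.4%.
Step 2: Compute distances to each reference frequency and sort:
  E (12.7%): difference = 0.3% <-- BEST
  T (9.1%): difference = 3.3% <-- RUNNER-UP
  A (8.2%): difference = 4.2%
  O (7.5%): difference = 4.9%
  I (7.0%): difference = 5.4%
Step 3: Most likely is 'E' (12.7%, diff 0.3%); second most likely is 'T' (9.1%, diff 3.3%).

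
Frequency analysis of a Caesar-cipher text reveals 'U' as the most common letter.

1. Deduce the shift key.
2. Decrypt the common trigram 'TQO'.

Step 1: In English, 'E' is the most frequent letter (12.7%).
Step 2: The most frequent ciphertext letter is 'U' (position 20).
Step 3: Shift = (20 - 4) mod 26 = 16.
Step 4: Decrypt 'TQO' by shifting back 16:
  T -> D
  Q -> A
  O -> Y
Step 5: 'TQO' decrypts to 'DAY'.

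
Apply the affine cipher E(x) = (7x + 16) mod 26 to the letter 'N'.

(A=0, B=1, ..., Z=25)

Step 1: Convert 'N' to number: x = 13.
Step 2: E(13) = (7 * 13 + 16) mod 26 = 107 mod 26 = 3.
Step 3: Convert 3 back to letter: D.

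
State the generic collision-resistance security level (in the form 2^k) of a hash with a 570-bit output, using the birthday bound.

Step 1: The birthday paradox gives collision probability ~50% after sqrt(2^n) = 2^(n/2) hashes.
Step 2: For 570-bit output: 2^(570/2) = 2^285.
Step 3: Approximately 2^285 hash computations needed.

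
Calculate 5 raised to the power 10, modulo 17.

Step 1: Compute 5^10 mod 17 step by step, reducing modulo 17 at each step.
  5^1 mod 17 = 5
  5^2 mod 17 = (5 * 5) mod 17 = 8
  5^3 mod 17 = (8 * 5) mod 17 = 6
  5^4 mod 17 = (6 * 5) mod 17 = 13
  5^5 mod 17 = (13 * 5) mod 17 = 14
  5^6 mod 17 = (14 * 5) mod 17 = 2
  5^7 mod 17 = (2 * 5) mod 17 = 10
  5^8 mod 17 = (10 * 5) mod 17 = 16
  5^9 mod 17 = (16 * 5) mod 17 = 12
  5^10 mod 17 = (12 * 5) mod 17 = 9
Step 2: Result = 9.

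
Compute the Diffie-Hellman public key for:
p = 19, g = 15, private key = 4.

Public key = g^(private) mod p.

Step 1: A = g^a mod p = 15^4 mod 19.
  15^1 mod 19 = 15
  15^2 mod 19 = (15 * 15) mod 19 = 16
  15^3 mod 19 = (16 * 15) mod 19 = 12
  15^4 mod 19 = (12 * 15) mod 19 = 9
Result: A = 9.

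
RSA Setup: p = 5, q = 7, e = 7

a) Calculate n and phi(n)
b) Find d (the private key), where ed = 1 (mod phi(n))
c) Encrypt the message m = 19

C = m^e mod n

Step 1: n = 5 * 7 = 35.
Step 2: phi(n) = (5-1)(7-1) = 4 * 6 = 24.
Step 3: Find d = 7^(-1) mod 24 = 7.
  Verify: 7 * 7 = 49 = 1 (mod 24).
Step 4: C = 19^7 mod 35 = 19.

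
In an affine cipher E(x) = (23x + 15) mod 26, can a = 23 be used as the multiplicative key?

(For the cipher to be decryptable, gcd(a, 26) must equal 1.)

Step 1: Compute gcd(23, 26).
Step 2: gcd(23, 26) = 1.
Since gcd = 1, 23 is coprime with 26, so it is a valid key.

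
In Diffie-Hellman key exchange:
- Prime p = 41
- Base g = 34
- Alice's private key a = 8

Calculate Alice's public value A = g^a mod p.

Step 1: A = g^a mod p = 34^8 mod 41.
  34^1 mod 41 = 34
  34^2 mod 41 = (34 * 34) mod 41 = 8
  34^3 mod 41 = (8 * 34) mod 41 = 26
  34^4 mod 41 = (26 * 34) mod 41 = 23
  34^5 mod 41 = (23 * 34) mod 41 = 3
  34^6 mod 41 = (3 * 34) mod 41 = 20
  34^7 mod 41 = (20 * 34) mod 41 = 24
  34^8 mod 41 = (24 * 34) mod 41 = 37
Result: A = 37.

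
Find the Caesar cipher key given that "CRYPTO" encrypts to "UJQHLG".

Step 1: Compare first letters: C (position 2) -> U (position 20).
Step 2: Shift = (20 - 2) mod 26 = 18.
The shift value is 18.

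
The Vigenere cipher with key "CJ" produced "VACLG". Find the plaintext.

Step 1: Extend key: CJCJC
Step 2: Decrypt each letter (c - k) mod 26:
  V(21) - C(2) = (21-2) mod 26 = 19 = T
  A(0) - J(9) = (0-9) mod 26 = 17 = R
  C(2) - C(2) = (2-2) mod 26 = 0 = A
  L(11) - J(9) = (11-9) mod 26 = 2 = C
  G(6) - C(2) = (6-2) mod 26 = 4 = E
Plaintext: TRACE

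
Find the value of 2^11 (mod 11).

Step 1: Compute 2^11 mod 11 step by step, reducing modulo 11 at each step.
  2^1 mod 11 = 2
  2^2 mod 11 = (2 * 2) mod 11 = 4
  2^3 mod 11 = (4 * 2) mod 11 = 8
  2^4 mod 11 = (8 * 2) mod 11 = 5
  2^5 mod 11 = (5 * 2) mod 11 = 10
  2^6 mod 11 = (10 * 2) mod 11 = 9
  2^7 mod 11 = (9 * 2) mod 11 = 7
  2^8 mod 11 = (7 * 2) mod 11 = 3
  2^9 mod 11 = (3 * 2) mod 11 = 6
  2^10 mod 11 = (6 * 2) mod 11 = 1
  2^11 mod 11 = (1 * 2) mod 11 = 2
Step 2: Result = 2.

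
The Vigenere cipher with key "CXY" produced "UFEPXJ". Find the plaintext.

Step 1: Extend key: CXYCXY
Step 2: Decrypt each letter (c - k) mod 26:
  U(20) - C(2) = (20-2) mod 26 = 18 = S
  F(5) - X(23) = (5-23) mod 26 = 8 = I
  E(4) - Y(24) = (4-24) mod 26 = 6 = G
  P(15) - C(2) = (15-2) mod 26 = 13 = N
  X(23) - X(23) = (23-23) mod 26 = 0 = A
  J(9) - Y(24) = (9-24) mod 26 = 11 = L
Plaintext: SIGNAL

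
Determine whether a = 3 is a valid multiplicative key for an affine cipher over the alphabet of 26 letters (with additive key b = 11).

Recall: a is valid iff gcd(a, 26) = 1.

Step 1: Compute gcd(3, 26).
Step 2: gcd(3, 26) = 1.
Since gcd = 1, 3 is coprime with 26, so it is a valid key.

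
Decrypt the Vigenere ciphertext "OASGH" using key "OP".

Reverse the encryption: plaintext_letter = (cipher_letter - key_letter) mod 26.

Step 1: Extend key: OPOPO
Step 2: Decrypt each letter (c - k) mod 26:
  O(14) - O(14) = (14-14) mod 26 = 0 = A
  A(0) - P(15) = (0-15) mod 26 = 11 = L
  S(18) - O(14) = (18-14) mod 26 = 4 = E
  G(6) - P(15) = (6-15) mod 26 = 17 = R
  H(7) - O(14) = (7-14) mod 26 = 19 = T
Plaintext: ALERT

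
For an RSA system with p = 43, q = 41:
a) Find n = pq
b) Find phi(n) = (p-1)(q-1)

Step 1: n = p * q = 43 * 41 = 1763.
Step 2: phi(n) = (p-1)(q-1) = 42 * 40 = 1680.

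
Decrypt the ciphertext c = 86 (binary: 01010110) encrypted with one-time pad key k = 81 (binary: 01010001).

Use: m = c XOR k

Step 1: XOR ciphertext with key:
  Ciphertext: 01010110
  Key:        01010001
  XOR:        00000111
Step 2: Plaintext = 00000111 = 7 in decimal.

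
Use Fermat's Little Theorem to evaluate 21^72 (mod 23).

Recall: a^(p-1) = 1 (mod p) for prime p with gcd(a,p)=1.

Step 1: Since 23 is prime, by Fermat's Little Theorem: 21^22 = 1 (mod 23).
Step 2: Reduce exponent: 72 mod 22 = 6.
Step 3: So 21^72 = 21^6 (mod 23).
Step 4: 21^6 mod 23 = 18.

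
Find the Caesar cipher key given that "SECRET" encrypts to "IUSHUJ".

Step 1: Compare first letters: S (position 18) -> I (position 8).
Step 2: Shift = (8 - 18) mod 26 = 16.
The shift value is 16.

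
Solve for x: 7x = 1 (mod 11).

Step 1: We need x such that 7 * x = 1 (mod 11).
Step 2: Using the extended Euclidean algorithm or trial:
  7 * 8 = 56 = 5 * 11 + 1.
Step 3: Since 56 mod 11 = 1, the inverse is x = 8.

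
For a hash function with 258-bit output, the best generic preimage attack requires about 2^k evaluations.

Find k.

Step 1: The hash has a 258-bit output.
Step 2: Preimage resistance means: given a digest h(x), it should be infeasible to find any input that hashes to it.
With a 258-bit output there are 2^258 possible digests, so a generic brute-force preimage search costs about 2^258 evaluations.
Step 3: Security level = 258 bits.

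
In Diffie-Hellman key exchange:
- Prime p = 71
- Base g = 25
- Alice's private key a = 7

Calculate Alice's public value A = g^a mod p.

Step 1: A = g^a mod p = 25^7 mod 71.
  25^1 mod 71 = 25
  25^2 mod 71 = (25 * 25) mod 71 = 57
  25^3 mod 71 = (57 * 25) mod 71 = 5
  25^4 mod 71 = (5 * 25) mod 71 = 54
  25^5 mod 71 = (54 * 25) mod 71 = 1
  25^6 mod 71 = (1 * 25) mod 71 = 25
  25^7 mod 71 = (25 * 25) mod 71 = 57
Result: A = 57.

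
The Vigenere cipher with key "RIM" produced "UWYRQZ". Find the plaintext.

Step 1: Extend key: RIMRIM
Step 2: Decrypt each letter (c - k) mod 26:
  U(20) - R(17) = (20-17) mod 26 = 3 = D
  W(22) - I(8) = (22-8) mod 26 = 14 = O
  Y(24) - M(12) = (24-12) mod 26 = 12 = M
  R(17) - R(17) = (17-17) mod 26 = 0 = A
  Q(16) - I(8) = (16-8) mod 26 = 8 = I
  Z(25) - M(12) = (25-12) mod 26 = 13 = N
Plaintext: DOMAIN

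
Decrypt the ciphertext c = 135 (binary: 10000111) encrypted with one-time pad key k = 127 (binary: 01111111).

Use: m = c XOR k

Step 1: XOR ciphertext with key:
  Ciphertext: 10000111
  Key:        01111111
  XOR:        11111000
Step 2: Plaintext = 11111000 = 248 in decimal.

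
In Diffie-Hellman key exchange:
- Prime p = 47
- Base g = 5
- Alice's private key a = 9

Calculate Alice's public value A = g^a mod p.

Step 1: A = g^a mod p = 5^9 mod 47.
  5^1 mod 47 = 5
  5^2 mod 47 = (5 * 5) mod 47 = 25
  5^3 mod 47 = (25 * 5) mod 47 = 31
  5^4 mod 47 = (31 * 5) mod 47 = 14
  5^5 mod 47 = (14 * 5) mod 47 = 23
  5^6 mod 47 = (23 * 5) mod 47 = 21
  5^7 mod 47 = (21 * 5) mod 47 = 11
  5^8 mod 47 = (11 * 5) mod 47 = 8
  5^9 mod 47 = (8 * 5) mod 47 = 40
Result: A = 40.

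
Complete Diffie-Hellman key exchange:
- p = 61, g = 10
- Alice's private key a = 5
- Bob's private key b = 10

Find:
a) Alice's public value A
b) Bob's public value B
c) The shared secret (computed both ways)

Step 1: A = g^a mod p = 10^5 mod 61 = 21.
Step 2: B = g^b mod p = 10^10 mod 61 = 14.
Step 3: Alice computes s = B^a mod p = 14^5 mod 61 = 48.
Step 4: Bob computes s = A^b mod p = 21^10 mod 61 = 48.
Both sides agree: shared secret = 48.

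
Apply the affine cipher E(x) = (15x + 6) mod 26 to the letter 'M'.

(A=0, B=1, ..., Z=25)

Step 1: Convert 'M' to number: x = 12.
Step 2: E(12) = (15 * 12 + 6) mod 26 = 186 mod 26 = 4.
Step 3: Convert 4 back to letter: E.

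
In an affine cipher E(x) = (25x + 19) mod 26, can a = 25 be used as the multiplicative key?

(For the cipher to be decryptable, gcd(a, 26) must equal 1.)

Step 1: Compute gcd(25, 26).
Step 2: gcd(25, 26) = 1.
Since gcd = 1, 25 is coprime with 26, so it is a valid key.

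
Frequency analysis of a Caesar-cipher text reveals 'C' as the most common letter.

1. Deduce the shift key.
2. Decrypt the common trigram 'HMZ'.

Step 1: In English, 'E' is the most frequent letter (12.7%).
Step 2: The most frequent ciphertext letter is 'C' (position 2).
Step 3: Shift = (2 - 4) mod 26 = 24.
Step 4: Decrypt 'HMZ' by shifting back 24:
  H -> J
  M -> O
  Z -> B
Step 5: 'HMZ' decrypts to 'JOB'.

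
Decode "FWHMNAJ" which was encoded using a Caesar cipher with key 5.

Step 1: Reverse the shift by subtracting 5 from each letter position.
  F (position 5) -> position (5-5) mod 26 = 0 -> A
  W (position 22) -> position (22-5) mod 26 = 17 -> R
  H (position 7) -> position (7-5) mod 26 = 2 -> C
  M (position 12) -> position (12-5) mod 26 = 7 -> H
  N (position 13) -> position (13-5) mod 26 = 8 -> I
  A (position 0) -> position (0-5) mod 26 = 21 -> V
  J (position 9) -> position (9-5) mod 26 = 4 -> E
Decrypted message: ARCHIVE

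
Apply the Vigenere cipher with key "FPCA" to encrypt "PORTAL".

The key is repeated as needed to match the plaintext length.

Step 1: Repeat key to match plaintext length:
  Plaintext: PORTAL
  Key:       FPCAFP
Step 2: Encrypt each letter:
  P(15) + F(5) = (15+5) mod 26 = 20 = U
  O(14) + P(15) = (14+15) mod 26 = 3 = D
  R(17) + C(2) = (17+2) mod 26 = 19 = T
  T(19) + A(0) = (19+0) mod 26 = 19 = T
  A(0) + F(5) = (0+5) mod 26 = 5 = F
  L(11) + P(15) = (11+15) mod 26 = 0 = A
Ciphertext: UDTTFA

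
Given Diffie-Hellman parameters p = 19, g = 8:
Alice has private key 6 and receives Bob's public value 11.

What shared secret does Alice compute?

Step 1: s = B^a mod p = 11^6 mod 19.
  11^1 mod 19 = 11
  11^2 mod 19 = (11 * 11) mod 19 = 7
  11^3 mod 19 = (7 * 11) mod 19 = 1
  11^4 mod 19 = (1 * 11) mod 19 = 11
  11^5 mod 19 = (11 * 11) mod 19 = 7
  11^6 mod 19 = (7 * 11) mod 19 = 1
Result: shared secret = 1.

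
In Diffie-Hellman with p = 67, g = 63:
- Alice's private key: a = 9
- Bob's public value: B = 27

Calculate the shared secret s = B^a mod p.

Step 1: s = B^a mod p = 27^9 mod 67.
  27^1 mod 67 = 27
  27^2 mod 67 = (27 * 27) mod 67 = 59
  27^3 mod 67 = (59 * 27) mod 67 = 52
  27^4 mod 67 = (52 * 27) mod 67 = 64
  27^5 mod 67 = (64 * 27) mod 67 = 53
  27^6 mod 67 = (53 * 27) mod 67 = 24
  27^7 mod 67 = (24 * 27) mod 67 = 45
  27^8 mod 67 = (45 * 27) mod 67 = 9
  27^9 mod 67 = (9 * 27) mod 67 = 42
Result: shared secret = 42.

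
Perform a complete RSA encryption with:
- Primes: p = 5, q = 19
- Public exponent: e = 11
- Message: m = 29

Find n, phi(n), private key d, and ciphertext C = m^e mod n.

Step 1: n = 5 * 19 = 95.
Step 2: phi(n) = (5-1)(19-1) = 4 * 18 = 72.
Step 3: Find d = 11^(-1) mod 72 = 59.
  Verify: 11 * 59 = 649 = 1 (mod 72).
Step 4: C = 29^11 mod 95 = 14.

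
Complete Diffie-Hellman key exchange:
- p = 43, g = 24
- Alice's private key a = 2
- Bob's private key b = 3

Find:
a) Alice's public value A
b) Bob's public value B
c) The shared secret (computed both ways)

Step 1: A = g^a mod p = 24^2 mod 43 = 17.
Step 2: B = g^b mod p = 24^3 mod 43 = 21.
Step 3: Alice computes s = B^a mod p = 21^2 mod 43 = 11.
Step 4: Bob computes s = A^b mod p = 17^3 mod 43 = 11.
Both sides agree: shared secret = 11.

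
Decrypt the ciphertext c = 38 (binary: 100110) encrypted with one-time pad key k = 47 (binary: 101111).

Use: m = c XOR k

Step 1: XOR ciphertext with key:
  Ciphertext: 100110
  Key:        101111
  XOR:        001001
Step 2: Plaintext = 001001 = 9 in decimal.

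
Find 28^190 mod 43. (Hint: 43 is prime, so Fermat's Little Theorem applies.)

Step 1: Since 43 is prime, by Fermat's Little Theorem: 28^42 = 1 (mod 43).
Step 2: Reduce exponent: 190 mod 42 = 22.
Step 3: So 28^190 = 28^22 (mod 43).
Step 4: 28^22 mod 43 = 15.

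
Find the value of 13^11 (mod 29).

Step 1: Compute 13^11 mod 29 step by step, reducing modulo 29 at each step.
  13^1 mod 29 = 13
  13^2 mod 29 = (13 * 13) mod 29 = 24
  13^3 mod 29 = (24 * 13) mod 29 = 22
  13^4 mod 29 = (22 * 13) mod 29 = 25
  13^5 mod 29 = (25 * 13) mod 29 = 6
  13^6 mod 29 = (6 * 13) mod 29 = 20
  13^7 mod 29 = (20 * 13) mod 29 = 28
  13^8 mod 29 = (28 * 13) mod 29 = 16
  13^9 mod 29 = (16 * 13) mod 29 = 5
  13^10 mod 29 = (5 * 13) mod 29 = 7
  13^11 mod 29 = (7 * 13) mod 29 = 4
Step 2: Result = 4.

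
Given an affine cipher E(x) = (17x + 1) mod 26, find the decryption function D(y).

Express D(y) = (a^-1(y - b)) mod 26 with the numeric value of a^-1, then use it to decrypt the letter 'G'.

Step 1: Find a^-1, the modular inverse of 17 mod 26.
Step 2: We need 17 * a^-1 = 1 (mod 26).
Step 3: 17 * 23 = 391 = 15 * 26 + 1, so a^-1 = 23.
Step 4: D(y) = 23(y - 1) mod 26.
Step 5: Apply to 'G' (y = 6): D(6) = 23 * (6 - 1) mod 26 = 23 * 5 mod 26 = 11 -> 'L'.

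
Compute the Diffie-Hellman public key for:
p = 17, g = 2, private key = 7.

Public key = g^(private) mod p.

Step 1: A = g^a mod p = 2^7 mod 17.
  2^1 mod 17 = 2
  2^2 mod 17 = (2 * 2) mod 17 = 4
  2^3 mod 17 = (4 * 2) mod 17 = 8
  2^4 mod 17 = (8 * 2) mod 17 = 16
  2^5 mod 17 = (16 * 2) mod 17 = 15
  2^6 mod 17 = (15 * 2) mod 17 = 13
  2^7 mod 17 = (13 * 2) mod 17 = 9
Result: A = 9.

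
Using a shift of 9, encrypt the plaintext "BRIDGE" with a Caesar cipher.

Step 1: For each letter, shift forward by 9 positions (mod 26).
  B (position 1) -> position (1+9) mod 26 = 10 -> K
  R (position 17) -> position (17+9) mod 26 = 0 -> A
  I (position 8) -> position (8+9) mod 26 = 17 -> R
  D (position 3) -> position (3+9) mod 26 = 12 -> M
  G (position 6) -> position (6+9) mod 26 = 15 -> P
  E (position 4) -> position (4+9) mod 26 = 13 -> N
Result: KARMPN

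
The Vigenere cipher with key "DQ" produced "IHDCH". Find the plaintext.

Step 1: Extend key: DQDQD
Step 2: Decrypt each letter (c - k) mod 26:
  I(8) - D(3) = (8-3) mod 26 = 5 = F
  H(7) - Q(16) = (7-16) mod 26 = 17 = R
  D(3) - D(3) = (3-3) mod 26 = 0 = A
  C(2) - Q(16) = (2-16) mod 26 = 12 = M
  H(7) - D(3) = (7-3) mod 26 = 4 = E
Plaintext: FRAME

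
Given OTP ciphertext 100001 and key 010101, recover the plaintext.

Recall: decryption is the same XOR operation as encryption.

Step 1: XOR ciphertext with key:
  Ciphertext: 100001
  Key:        010101
  XOR:        110100
Step 2: Plaintext = 110100 = 52 in decimal.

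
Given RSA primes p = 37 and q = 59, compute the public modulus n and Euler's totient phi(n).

Step 1: n = p * q = 37 * 59 = 2183.
Step 2: phi(n) = (p-1)(q-1) = 36 * 58 = 2088.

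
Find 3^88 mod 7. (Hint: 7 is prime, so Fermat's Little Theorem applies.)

Step 1: Since 7 is prime, by Fermat's Little Theorem: 3^6 = 1 (mod 7).
Step 2: Reduce exponent: 88 mod 6 = 4.
Step 3: So 3^88 = 3^4 (mod 7).
Step 4: 3^4 mod 7 = 4.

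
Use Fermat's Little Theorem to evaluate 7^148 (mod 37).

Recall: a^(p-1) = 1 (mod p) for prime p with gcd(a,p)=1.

Step 1: Since 37 is prime, by Fermat's Little Theorem: 7^36 = 1 (mod 37).
Step 2: Reduce exponent: 148 mod 36 = 4.
Step 3: So 7^148 = 7^4 (mod 37).
Step 4: 7^4 mod 37 = 33.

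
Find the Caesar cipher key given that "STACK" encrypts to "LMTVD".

Step 1: Compare first letters: S (position 18) -> L (position 11).
Step 2: Shift = (11 - 18) mod 26 = 19.
The shift value is 19.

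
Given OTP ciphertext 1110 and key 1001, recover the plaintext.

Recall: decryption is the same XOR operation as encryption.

Step 1: XOR ciphertext with key:
  Ciphertext: 1110
  Key:        1001
  XOR:        0111
Step 2: Plaintext = 0111 = 7 in decimal.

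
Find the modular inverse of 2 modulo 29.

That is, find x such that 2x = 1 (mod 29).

Step 1: We need x such that 2 * x = 1 (mod 29).
Step 2: Using the extended Euclidean algorithm or trial:
  2 * 15 = 30 = 1 * 29 + 1.
Step 3: Since 30 mod 29 = 1, the inverse is x = 15.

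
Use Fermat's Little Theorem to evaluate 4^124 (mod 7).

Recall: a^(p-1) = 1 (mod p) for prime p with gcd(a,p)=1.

Step 1: Since 7 is prime, by Fermat's Little Theorem: 4^6 = 1 (mod 7).
Step 2: Reduce exponent: 124 mod 6 = 4.
Step 3: So 4^124 = 4^4 (mod 7).
Step 4: 4^4 mod 7 = 4.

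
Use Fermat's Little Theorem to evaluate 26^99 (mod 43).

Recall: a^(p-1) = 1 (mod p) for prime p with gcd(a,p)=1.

Step 1: Since 43 is prime, by Fermat's Little Theorem: 26^42 = 1 (mod 43).
Step 2: Reduce exponent: 99 mod 42 = 15.
Step 3: So 26^99 = 26^15 (mod 43).
Step 4: 26^15 mod 43 = 27.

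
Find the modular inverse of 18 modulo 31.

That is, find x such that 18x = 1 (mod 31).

Step 1: We need x such that 18 * x = 1 (mod 31).
Step 2: Using the extended Euclidean algorithm or trial:
  18 * 19 = 342 = 11 * 31 + 1.
Step 3: Since 342 mod 31 = 1, the inverse is x = 19.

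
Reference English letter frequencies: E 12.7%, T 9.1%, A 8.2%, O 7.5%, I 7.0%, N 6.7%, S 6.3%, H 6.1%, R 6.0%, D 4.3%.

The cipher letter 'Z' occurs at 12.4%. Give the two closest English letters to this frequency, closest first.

Step 1: Observed frequency of 'Z' is 12.4%.
Step 2: Compute distances to each reference frequency and sort:
  E (12.7%): difference = 0.3% <-- BEST
  T (9.1%): difference = 3.3% <-- RUNNER-UP
  A (8.2%): difference = 4.2%
  O (7.5%): difference = 4.9%
  I (7.0%): difference = 5.4%
Step 3: Most likely is 'E' (12.7%, diff 0.3%); second most likely is 'T' (9.1%, diff 3.3%).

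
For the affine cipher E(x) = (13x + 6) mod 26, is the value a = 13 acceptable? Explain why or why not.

Step 1: Compute gcd(13, 26).
Step 2: gcd(13, 26) = 13.
Since gcd = 13 != 1, 13 shares a common factor with 26, so it cannot be used.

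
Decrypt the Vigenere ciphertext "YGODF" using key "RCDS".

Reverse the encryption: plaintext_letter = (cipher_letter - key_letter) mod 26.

Step 1: Extend key: RCDSR
Step 2: Decrypt each letter (c - k) mod 26:
  Y(24) - R(17) = (24-17) mod 26 = 7 = H
  G(6) - C(2) = (6-2) mod 26 = 4 = E
  O(14) - D(3) = (14-3) mod 26 = 11 = L
  D(3) - S(18) = (3-18) mod 26 = 11 = L
  F(5) - R(17) = (5-17) mod 26 = 14 = O
Plaintext: HELLO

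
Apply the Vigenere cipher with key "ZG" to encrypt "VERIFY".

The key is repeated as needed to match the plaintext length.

Step 1: Repeat key to match plaintext length:
  Plaintext: VERIFY
  Key:       ZGZGZG
Step 2: Encrypt each letter:
  V(21) + Z(25) = (21+25) mod 26 = 20 = U
  E(4) + G(6) = (4+6) mod 26 = 10 = K
  R(17) + Z(25) = (17+25) mod 26 = 16 = Q
  I(8) + G(6) = (8+6) mod 26 = 14 = O
  F(5) + Z(25) = (5+25) mod 26 = 4 = E
  Y(24) + G(6) = (24+6) mod 26 = 4 = E
Ciphertext: UKQOEE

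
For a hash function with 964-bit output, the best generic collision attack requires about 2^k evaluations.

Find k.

Step 1: The hash has a 964-bit output.
Step 2: Collision resistance means it should be infeasible to find any x != y with h(x) = h(y).
By the birthday bound, a generic collision search succeeds after about sqrt(2^964) = 2^(964/2) = 2^482 evaluations.
Step 3: Security level = 482 bits.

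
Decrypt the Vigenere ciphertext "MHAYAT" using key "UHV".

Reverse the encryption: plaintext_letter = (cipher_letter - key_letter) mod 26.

Step 1: Extend key: UHVUHV
Step 2: Decrypt each letter (c - k) mod 26:
  M(12) - U(20) = (12-20) mod 26 = 18 = S
  H(7) - H(7) = (7-7) mod 26 = 0 = A
  A(0) - V(21) = (0-21) mod 26 = 5 = F
  Y(24) - U(20) = (24-20) mod 26 = 4 = E
  A(0) - H(7) = (0-7) mod 26 = 19 = T
  T(19) - V(21) = (19-21) mod 26 = 24 = Y
Plaintext: SAFETY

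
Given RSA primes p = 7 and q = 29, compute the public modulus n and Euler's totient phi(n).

Step 1: n = p * q = 7 * 29 = 203.
Step 2: phi(n) = (p-1)(q-1) = 6 * 28 = 168.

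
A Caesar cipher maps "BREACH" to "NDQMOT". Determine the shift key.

Step 1: Compare first letters: B (position 1) -> N (position 13).
Step 2: Shift = (13 - 1) mod 26 = 12.
The shift value is 12.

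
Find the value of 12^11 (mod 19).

Step 1: Compute 12^11 mod 19 step by step, reducing modulo 19 at each step.
  12^1 mod 19 = 12
  12^2 mod 19 = (12 * 12) mod 19 = 11
  12^3 mod 19 = (11 * 12) mod 19 = 18
  12^4 mod 19 = (18 * 12) mod 19 = 7
  12^5 mod 19 = (7 * 12) mod 19 = 8
  12^6 mod 19 = (8 * 12) mod 19 = 1
  12^7 mod 19 = (1 * 12) mod 19 = 12
  12^8 mod 19 = (12 * 12) mod 19 = 11
  12^9 mod 19 = (11 * 12) mod 19 = 18
  12^10 mod 19 = (18 * 12) mod 19 = 7
  12^11 mod 19 = (7 * 12) mod 19 = 8
Step 2: Result = 8.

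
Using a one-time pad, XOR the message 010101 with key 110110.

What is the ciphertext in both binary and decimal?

Step 1: Write out the XOR operation bit by bit:
  Message: 010101
  Key:     110110
  XOR:     100011
Step 2: Convert to decimal: 100011 = 35.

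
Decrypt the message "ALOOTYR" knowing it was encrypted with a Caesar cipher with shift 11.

Step 1: Reverse the shift by subtracting 11 from each letter position.
  A (position 0) -> position (0-11) mod 26 = 15 -> P
  L (position 11) -> position (11-11) mod 26 = 0 -> A
  O (position 14) -> position (14-11) mod 26 = 3 -> D
  O (position 14) -> position (14-11) mod 26 = 3 -> D
  T (position 19) -> position (19-11) mod 26 = 8 -> I
  Y (position 24) -> position (24-11) mod 26 = 13 -> N
  R (position 17) -> position (17-11) mod 26 = 6 -> G
Decrypted message: PADDING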